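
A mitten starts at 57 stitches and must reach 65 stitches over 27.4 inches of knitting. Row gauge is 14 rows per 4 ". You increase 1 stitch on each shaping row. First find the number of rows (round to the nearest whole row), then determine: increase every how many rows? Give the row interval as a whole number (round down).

Rows = 27.4 × 3.5 = 95.9 → 96 rows.
Stitches to add: 8 → 8 shaping rows (at 1 st each).
96 / 8 = 12.00 → every 12 rows.

Increase every 12th row.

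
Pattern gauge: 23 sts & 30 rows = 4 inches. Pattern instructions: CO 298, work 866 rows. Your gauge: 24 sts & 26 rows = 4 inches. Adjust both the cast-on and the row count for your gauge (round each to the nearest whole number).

Stitches: 298 × 24/23 = 310.96 → 311.
Rows: 866 × 26/30 = 750.53 → 751.

Cast on 311 stitches; work 751 rows.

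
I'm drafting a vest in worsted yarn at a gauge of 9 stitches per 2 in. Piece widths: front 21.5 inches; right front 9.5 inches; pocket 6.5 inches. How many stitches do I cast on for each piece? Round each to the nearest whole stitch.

front 97; right front 43; pocket 29.

Rate = 9/2 = 4.5 sts per in.
front: 21.5 × 4.5 = 96.75 → 97.
right front: 9.5 × 4.5 = 42.75 → 43.
pocket: 6.5 × 4.5 = 29.25 → 29.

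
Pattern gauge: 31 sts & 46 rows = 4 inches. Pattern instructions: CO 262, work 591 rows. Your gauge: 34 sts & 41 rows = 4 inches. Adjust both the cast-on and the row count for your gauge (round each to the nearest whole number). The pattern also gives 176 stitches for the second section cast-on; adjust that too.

Stitches: 262 × 34/31 = 287.35 → 287.
Rows: 591 × 41/46 = 526.76 → 527.
second section cast-on: 176 × 34/31 = 193.03 → 193.

Cast on 287 stitches; work 527 rows; second section cast-on 193 stitches.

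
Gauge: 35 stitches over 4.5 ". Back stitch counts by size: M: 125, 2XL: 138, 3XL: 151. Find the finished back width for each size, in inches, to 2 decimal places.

M 16.07 inches; 2XL 17.74 inches; 3XL 19.41 inches.

35/4.5 = 7.778 sts per in.
M: 125 / 7.778 = 16.071 → 16.07 in.
2XL: 138 / 7.778 = 17.743 → 17.74 in.
3XL: 151 / 7.778 = 19.414 → 19.41 in.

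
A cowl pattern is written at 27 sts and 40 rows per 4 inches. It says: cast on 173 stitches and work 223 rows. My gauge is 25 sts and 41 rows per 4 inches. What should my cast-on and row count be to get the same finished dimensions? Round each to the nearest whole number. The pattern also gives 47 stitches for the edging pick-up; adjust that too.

Stitches: 173 × 25/27 = 160.19 → 160.
Rows: 223 × 41/40 = 228.57 → 229.
edging pick-up: 47 × 25/27 = 43.52 → 44.

Cast on 160 stitches; work 229 rows; edging pick-up 44 stitches.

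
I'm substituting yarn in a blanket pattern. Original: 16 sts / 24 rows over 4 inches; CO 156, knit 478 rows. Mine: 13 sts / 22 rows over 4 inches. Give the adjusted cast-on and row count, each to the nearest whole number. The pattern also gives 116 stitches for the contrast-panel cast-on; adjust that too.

Stitches: 156 × 13/16 = 126.75 → 127.
Rows: 478 × 22/24 = 438.17 → 438.
contrast-panel cast-on: 116 × 13/16 = 94.25 → 94.

Cast on 127 stitches; work 438 rows; contrast-panel cast-on 94 stitches.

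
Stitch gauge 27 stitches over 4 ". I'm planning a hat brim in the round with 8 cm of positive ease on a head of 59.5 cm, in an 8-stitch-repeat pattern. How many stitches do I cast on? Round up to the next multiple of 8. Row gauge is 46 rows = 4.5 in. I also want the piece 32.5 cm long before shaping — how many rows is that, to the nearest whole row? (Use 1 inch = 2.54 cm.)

Finished = 59.5 + 8 = 67.5 cm.
67.5 cm × 1/2.54 = 26.57 inches.
27/4 = 6.75 sts per in; 26.57 × 6.75 = 179.38 sts.
Next multiple of 8 → 184.
32.5 cm = 12.80 inches; × 10.222 = 130.80 → 131 rows.

Cast on 184 stitches; work 131 rows.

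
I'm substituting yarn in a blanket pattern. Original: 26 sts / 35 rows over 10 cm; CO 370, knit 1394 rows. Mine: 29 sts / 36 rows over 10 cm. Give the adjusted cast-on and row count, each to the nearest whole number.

Stitches: 370 × 29/26 = 412.69 → 413.
Rows: 1394 × 36/35 = 1433.83 → 1434.

Cast on 413 stitches; work 1434 rows.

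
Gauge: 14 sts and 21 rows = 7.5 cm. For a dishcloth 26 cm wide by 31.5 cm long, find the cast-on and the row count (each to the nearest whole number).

Cast on 49 stitches and work 88 rows.

Stitch gauge = 14/7.5 = 1.867 sts/cm; 26 × 1.867 = 48.53 → 49 sts.
Row gauge = 21/7.5 = 2.8 rows/cm; 31.5 × 2.8 = 88.20 → 88 rows.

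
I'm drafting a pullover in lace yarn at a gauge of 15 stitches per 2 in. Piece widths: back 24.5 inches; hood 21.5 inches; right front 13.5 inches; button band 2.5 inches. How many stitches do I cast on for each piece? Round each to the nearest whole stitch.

back 184; hood 161; right front 101; button band 19.

Rate = 15/2 = 7.5 sts per in.
back: 24.5 × 7.5 = 183.75 → 184.
hood: 21.5 × 7.5 = 161.25 → 161.
right front: 13.5 × 7.5 = 101.25 → 101.
button band: 2.5 × 7.5 = 18.75 → 19.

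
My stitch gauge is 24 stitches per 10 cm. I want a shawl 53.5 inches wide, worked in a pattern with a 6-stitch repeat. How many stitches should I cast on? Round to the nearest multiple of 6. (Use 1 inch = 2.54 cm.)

Cast on 324 stitches.

53.5 in = 53.5 × 2.54 = 135.89 cm.
24 / 10 = 2.4 sts/cm.
135.89 × 2.4 = 326.14 sts.
→ 324.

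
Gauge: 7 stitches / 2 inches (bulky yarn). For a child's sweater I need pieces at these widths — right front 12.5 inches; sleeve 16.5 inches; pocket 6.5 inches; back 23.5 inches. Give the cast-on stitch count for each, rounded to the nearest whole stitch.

Rate = 7/2 = 3.5 sts per in.
right front: 12.5 × 3.5 = 43.75 → 44.
sleeve: 16.5 × 3.5 = 57.75 → 58.
pocket: 6.5 × 3.5 = 22.75 → 23.
back: 23.5 × 3.5 = 82.25 → 82.

right front 44; sleeve 58; pocket 23; back 82.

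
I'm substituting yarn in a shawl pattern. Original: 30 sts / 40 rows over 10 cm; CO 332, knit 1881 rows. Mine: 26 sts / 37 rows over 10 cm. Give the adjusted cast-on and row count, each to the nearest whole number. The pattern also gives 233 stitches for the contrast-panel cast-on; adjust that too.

Stitches: 332 × 26/30 = 287.73 → 288.
Rows: 1881 × 37/40 = 1739.92 → 1740.
contrast-panel cast-on: 233 × 26/30 = 201.93 → 202.

Cast on 288 stitches; work 1740 rows; contrast-panel cast-on 202 stitches.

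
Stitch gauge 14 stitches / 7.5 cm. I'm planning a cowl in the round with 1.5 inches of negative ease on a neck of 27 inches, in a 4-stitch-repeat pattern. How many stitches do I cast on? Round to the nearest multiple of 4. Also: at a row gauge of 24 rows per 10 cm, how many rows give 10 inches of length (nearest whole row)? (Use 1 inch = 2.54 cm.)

Finished = 27 − 1.5 = 25.5 inches.
25.5 inches × 2.54 = 64.77 cm.
14/7.5 = 1.867 sts per cm; 64.77 × 1.867 = 120.90 sts.
Nearest multiple of 4 → 120.
10 inches = 25.40 cm; × 2.4 = 60.96 → 61 rows.

Cast on 120 stitches; work 61 rows.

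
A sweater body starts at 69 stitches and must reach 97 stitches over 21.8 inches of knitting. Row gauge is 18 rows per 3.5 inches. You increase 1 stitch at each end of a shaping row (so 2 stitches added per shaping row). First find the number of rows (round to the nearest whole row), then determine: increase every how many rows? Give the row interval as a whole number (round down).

Rows = 21.8 × 5.143 = 112.1 → 112 rows.
Stitches to add: 28 → 14 shaping rows (at 2 st each).
112 / 14 = 8.00 → every 8 rows.

Increase every 8th row.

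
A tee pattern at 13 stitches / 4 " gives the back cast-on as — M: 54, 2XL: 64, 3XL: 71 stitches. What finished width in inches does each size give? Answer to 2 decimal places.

M 16.62 inches; 2XL 19.69 inches; 3XL 21.85 inches.

13/4 = 3.25 sts per in.
M: 54 / 3.25 = 16.615 → 16.62 in.
2XL: 64 / 3.25 = 19.692 → 19.69 in.
3XL: 71 / 3.25 = 21.846 → 21.85 in.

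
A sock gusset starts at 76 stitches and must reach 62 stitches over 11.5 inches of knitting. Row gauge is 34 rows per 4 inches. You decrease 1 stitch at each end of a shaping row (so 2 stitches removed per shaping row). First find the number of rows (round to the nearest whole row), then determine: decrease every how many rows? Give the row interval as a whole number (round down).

Rows = 11.5 × 8.5 = 97.8 → 98 rows.
Stitches to remove: 14 → 7 shaping rows (at 2 st each).
98 / 7 = 14.00 → every 14 rows.

Decrease every 14th row.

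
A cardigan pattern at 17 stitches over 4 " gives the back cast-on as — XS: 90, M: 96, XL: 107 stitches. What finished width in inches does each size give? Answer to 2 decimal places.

XS 21.18 inches; M 22.59 inches; XL 25.18 inches.

17/4 = 4.25 sts per in.
XS: 90 / 4.25 = 21.176 → 21.18 in.
M: 96 / 4.25 = 22.588 → 22.59 in.
XL: 107 / 4.25 = 25.176 → 25.18 in.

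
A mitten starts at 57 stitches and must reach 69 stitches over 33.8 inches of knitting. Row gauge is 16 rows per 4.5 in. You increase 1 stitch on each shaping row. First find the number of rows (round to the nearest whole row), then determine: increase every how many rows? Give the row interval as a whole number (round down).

Rows = 33.8 × 3.556 = 120.2 → 120 rows.
Stitches to add: 12 → 12 shaping rows (at 1 st each).
120 / 12 = 10.00 → every 10 rows.

Increase every 10th row.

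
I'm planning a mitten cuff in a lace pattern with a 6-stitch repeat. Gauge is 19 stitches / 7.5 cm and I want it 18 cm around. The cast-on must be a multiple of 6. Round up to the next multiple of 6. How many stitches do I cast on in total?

19 / 7.5 = 2.533 sts per cm.
18 × 2.533 = 45.60 sts.
Next multiple of 6: 48.

Cast on 48 stitches.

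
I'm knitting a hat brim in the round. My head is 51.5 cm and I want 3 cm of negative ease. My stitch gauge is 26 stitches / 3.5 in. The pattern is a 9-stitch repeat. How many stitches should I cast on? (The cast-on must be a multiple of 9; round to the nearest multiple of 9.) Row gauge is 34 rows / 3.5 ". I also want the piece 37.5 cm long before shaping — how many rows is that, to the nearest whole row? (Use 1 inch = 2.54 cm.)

Finished = 51.5 − 3 = 48.5 cm.
48.5 cm × 1/2.54 = 19.09 inches.
26/3.5 = 7.429 sts per in; 19.09 × 7.429 = 141.84 sts.
Nearest multiple of 9 → 144.
37.5 cm = 14.76 inches; × 9.714 = 143.42 → 143 rows.

Cast on 144 stitches; work 143 rows.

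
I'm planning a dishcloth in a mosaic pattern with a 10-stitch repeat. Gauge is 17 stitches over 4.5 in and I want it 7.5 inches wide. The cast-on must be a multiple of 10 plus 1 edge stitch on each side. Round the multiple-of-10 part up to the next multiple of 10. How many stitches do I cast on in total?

17 / 4.5 = 3.778 sts per inch.
7.5 × 3.778 = 28.33 sts.
Less 2 edge sts → 26.33 for the repeat.
Next multiple of 10: 30.
Add back 2 edge sts → 32.

Cast on 32 stitches.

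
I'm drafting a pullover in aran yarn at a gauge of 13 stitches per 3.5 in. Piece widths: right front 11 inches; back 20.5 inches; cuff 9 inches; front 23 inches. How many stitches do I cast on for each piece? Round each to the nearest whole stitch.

Rate = 13/3.5 = 3.714 sts per in.
right front: 11 × 3.714 = 40.86 → 41.
back: 20.5 × 3.714 = 76.14 → 76.
cuff: 9 × 3.714 = 33.43 → 33.
front: 23 × 3.714 = 85.43 → 85.

right front 41; back 76; cuff 33; front 85.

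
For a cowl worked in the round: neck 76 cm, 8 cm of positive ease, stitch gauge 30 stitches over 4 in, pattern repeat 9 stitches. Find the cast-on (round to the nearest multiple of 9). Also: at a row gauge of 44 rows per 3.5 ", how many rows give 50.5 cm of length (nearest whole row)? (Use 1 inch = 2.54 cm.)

Cast on 252 stitches; work 250 rows.

Finished = 76 + 8 = 84 cm.
84 cm × 1/2.54 = 33.07 inches.
30/4 = 7.5 sts per in; 33.07 × 7.5 = 248.03 sts.
Nearest multiple of 9 → 252.
50.5 cm = 19.88 inches; × 12.571 = 249.94 → 250 rows.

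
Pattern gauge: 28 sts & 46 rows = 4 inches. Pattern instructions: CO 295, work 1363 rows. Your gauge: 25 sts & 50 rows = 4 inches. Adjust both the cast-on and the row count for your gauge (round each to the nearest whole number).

Stitches: 295 × 25/28 = 263.39 → 263.
Rows: 1363 × 50/46 = 1481.52 → 1482.

Cast on 263 stitches; work 1482 rows.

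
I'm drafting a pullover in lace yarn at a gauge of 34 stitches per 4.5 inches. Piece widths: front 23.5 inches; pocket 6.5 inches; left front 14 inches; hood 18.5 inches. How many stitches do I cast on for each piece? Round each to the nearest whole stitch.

front 178; pocket 49; left front 106; hood 140.

Rate = 34/4.5 = 7.556 sts per in.
front: 23.5 × 7.556 = 177.56 → 178.
pocket: 6.5 × 7.556 = 49.11 → 49.
left front: 14 × 7.556 = 105.78 → 106.
hood: 18.5 × 7.556 = 139.78 → 140.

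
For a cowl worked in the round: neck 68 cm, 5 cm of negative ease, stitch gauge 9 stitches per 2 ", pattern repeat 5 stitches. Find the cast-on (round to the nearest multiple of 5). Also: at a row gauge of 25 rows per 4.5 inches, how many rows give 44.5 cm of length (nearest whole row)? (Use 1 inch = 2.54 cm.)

Finished = 68 − 5 = 63 cm.
63 cm × 1/2.54 = 24.80 inches.
9/2 = 4.5 sts per in; 24.80 × 4.5 = 111.61 sts.
Nearest multiple of 5 → 110.
44.5 cm = 17.52 inches; × 5.556 = 97.33 → 97 rows.

Cast on 110 stitches; work 97 rows.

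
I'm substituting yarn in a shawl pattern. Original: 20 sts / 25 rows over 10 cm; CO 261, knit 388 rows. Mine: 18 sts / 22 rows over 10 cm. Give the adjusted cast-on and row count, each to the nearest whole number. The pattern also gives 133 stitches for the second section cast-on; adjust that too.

Cast on 235 stitches; work 341 rows; second section cast-on 120 stitches.

Stitches: 261 × 18/20 = 234.90 → 235.
Rows: 388 × 22/25 = 341.44 → 341.
second section cast-on: 133 × 18/20 = 119.70 → 120.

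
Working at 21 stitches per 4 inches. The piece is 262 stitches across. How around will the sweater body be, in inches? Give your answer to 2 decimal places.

49.90 inches.

21 stitches / 4 inch = 5.25 stitches per inch.
262 / 5.25 = 49.905 inches.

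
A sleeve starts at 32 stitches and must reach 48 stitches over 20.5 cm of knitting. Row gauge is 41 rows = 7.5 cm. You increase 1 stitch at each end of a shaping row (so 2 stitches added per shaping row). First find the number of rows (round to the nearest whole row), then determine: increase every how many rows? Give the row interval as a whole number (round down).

Increase every 14th row.

Rows = 20.5 × 5.467 = 112.1 → 112 rows.
Stitches to add: 16 → 8 shaping rows (at 2 st each).
112 / 8 = 14.00 → every 14 rows.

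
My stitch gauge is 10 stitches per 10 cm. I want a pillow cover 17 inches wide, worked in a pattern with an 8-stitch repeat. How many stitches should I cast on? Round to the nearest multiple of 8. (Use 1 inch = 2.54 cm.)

17 in = 17 × 2.54 = 43.18 cm.
10 / 10 = 1 sts/cm.
43.18 × 1 = 43.18 sts.
→ 40.

40 stitches.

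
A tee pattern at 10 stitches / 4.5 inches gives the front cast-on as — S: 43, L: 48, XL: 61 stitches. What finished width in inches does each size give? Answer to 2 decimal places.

S 19.35 inches; L 21.60 inches; XL 27.45 inches.

10/4.5 = 2.222 sts per in.
S: 43 / 2.222 = 19.350 → 19.35 in.
L: 48 / 2.222 = 21.600 → 21.60 in.
XL: 61 / 2.222 = 27.450 → 27.45 in.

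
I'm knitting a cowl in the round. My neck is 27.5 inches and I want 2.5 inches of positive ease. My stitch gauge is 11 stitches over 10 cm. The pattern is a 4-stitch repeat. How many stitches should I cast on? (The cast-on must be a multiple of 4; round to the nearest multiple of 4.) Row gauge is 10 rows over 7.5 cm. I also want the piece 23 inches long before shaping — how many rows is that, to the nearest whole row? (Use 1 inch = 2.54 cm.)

Cast on 84 stitches; work 78 rows.

Finished = 27.5 + 2.5 = 30 inches.
30 inches × 2.54 = 76.20 cm.
11/10 = 1.1 sts per cm; 76.20 × 1.1 = 83.82 sts.
Nearest multiple of 4 → 84.
23 inches = 58.42 cm; × 1.333 = 77.89 → 78 rows.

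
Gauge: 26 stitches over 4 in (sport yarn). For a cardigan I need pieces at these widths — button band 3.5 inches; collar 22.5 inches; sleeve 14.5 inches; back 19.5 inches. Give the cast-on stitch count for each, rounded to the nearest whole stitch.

button band 23; collar 146; sleeve 94; back 127.

Rate = 26/4 = 6.5 sts per in.
button band: 3.5 × 6.5 = 22.75 → 23.
collar: 22.5 × 6.5 = 146.25 → 146.
sleeve: 14.5 × 6.5 = 94.25 → 94.
back: 19.5 × 6.5 = 126.75 → 127.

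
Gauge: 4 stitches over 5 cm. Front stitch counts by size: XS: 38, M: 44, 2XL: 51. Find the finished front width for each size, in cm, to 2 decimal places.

4/5 = 0.8 sts per cm.
XS: 38 / 0.8 = 47.500 → 47.50 cm.
M: 44 / 0.8 = 55.000 → 55.00 cm.
2XL: 51 / 0.8 = 63.750 → 63.75 cm.

XS 47.50 cm; M 55.00 cm; 2XL 63.75 cm.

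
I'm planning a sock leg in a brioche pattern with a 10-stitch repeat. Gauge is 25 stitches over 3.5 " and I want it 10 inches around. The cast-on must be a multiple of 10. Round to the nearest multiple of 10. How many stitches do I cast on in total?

25 / 3.5 = 7.143 sts per inch.
10 × 7.143 = 71.43 sts.
Nearest multiple of 10: 70.

CO 70 sts.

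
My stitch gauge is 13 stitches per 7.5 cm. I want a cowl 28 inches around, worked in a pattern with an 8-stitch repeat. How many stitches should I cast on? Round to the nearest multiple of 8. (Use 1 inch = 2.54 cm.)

28 in = 28 × 2.54 = 71.12 cm.
13 / 7.5 = 1.733 sts/cm.
71.12 × 1.733 = 123.27 sts.
→ 120.

120 stitches.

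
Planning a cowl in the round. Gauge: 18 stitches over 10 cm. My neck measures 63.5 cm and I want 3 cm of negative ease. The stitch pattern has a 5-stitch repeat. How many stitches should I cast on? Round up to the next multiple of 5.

Finished = 63.5 − 3 = 60.5 cm.
18 / 10 = 1.8 sts/cm.
60.5 × 1.8 = 108.90 sts.
Next multiple of 5: 110.

110 stitches.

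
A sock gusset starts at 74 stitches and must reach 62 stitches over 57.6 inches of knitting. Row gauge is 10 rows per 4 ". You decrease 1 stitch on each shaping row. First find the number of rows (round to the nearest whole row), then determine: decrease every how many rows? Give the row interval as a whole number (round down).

Rows = 57.6 × 2.5 = 144.0 → 144 rows.
Stitches to remove: 12 → 12 shaping rows (at 1 st each).
144 / 12 = 12.00 → every 12 rows.

Decrease every 12th row.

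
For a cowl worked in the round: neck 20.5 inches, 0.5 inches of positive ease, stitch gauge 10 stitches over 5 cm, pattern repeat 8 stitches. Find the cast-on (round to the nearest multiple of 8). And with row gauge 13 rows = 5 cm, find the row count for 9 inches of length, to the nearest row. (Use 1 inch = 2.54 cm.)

Finished = 20.5 + 0.5 = 21 inches.
21 inches × 2.54 = 53.34 cm.
10/5 = 2 sts per cm; 53.34 × 2 = 106.68 sts.
Nearest multiple of 8 → 104.
9 inches = 22.86 cm; × 2.6 = 59.44 → 59 rows.

Cast on 104 stitches; work 59 rows.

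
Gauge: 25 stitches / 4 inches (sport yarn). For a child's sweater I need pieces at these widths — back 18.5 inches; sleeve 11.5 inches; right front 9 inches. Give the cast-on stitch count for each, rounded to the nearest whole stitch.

Rate = 25/4 = 6.25 sts per in.
back: 18.5 × 6.25 = 115.62 → 116.
sleeve: 11.5 × 6.25 = 71.88 → 72.
right front: 9 × 6.25 = 56.25 → 56.

back 116; sleeve 72; right front 56.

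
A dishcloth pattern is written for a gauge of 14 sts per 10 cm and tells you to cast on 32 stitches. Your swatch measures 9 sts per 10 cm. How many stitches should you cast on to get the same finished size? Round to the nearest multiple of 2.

Cast on 20 stitches.

Scale factor = 9 / 14 = 0.643.
32 × 9 / 14 = 20.57 sts.
→ 20 sts.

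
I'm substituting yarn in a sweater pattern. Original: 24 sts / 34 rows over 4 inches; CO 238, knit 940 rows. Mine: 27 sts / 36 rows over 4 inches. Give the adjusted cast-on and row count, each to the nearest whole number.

Cast on 268 stitches; work 995 rows.

Stitches: 238 × 27/24 = 267.75 → 268.
Rows: 940 × 36/34 = 995.29 → 995.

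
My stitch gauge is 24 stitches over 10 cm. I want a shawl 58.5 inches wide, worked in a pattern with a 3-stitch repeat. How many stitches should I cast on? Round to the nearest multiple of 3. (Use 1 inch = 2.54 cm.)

Cast on 357 stitches.

58.5 in = 58.5 × 2.54 = 148.59 cm.
24 / 10 = 2.4 sts/cm.
148.59 × 2.4 = 356.62 sts.
→ 357.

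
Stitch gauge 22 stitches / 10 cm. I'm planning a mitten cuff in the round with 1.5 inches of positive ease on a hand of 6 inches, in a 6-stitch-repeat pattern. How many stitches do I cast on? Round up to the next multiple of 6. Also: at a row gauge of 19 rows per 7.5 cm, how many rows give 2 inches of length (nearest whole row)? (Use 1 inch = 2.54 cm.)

Cast on 42 stitches; work 13 rows.

Finished = 6 + 1.5 = 7.5 inches.
7.5 inches × 2.54 = 19.05 cm.
22/10 = 2.2 sts per cm; 19.05 × 2.2 = 41.91 sts.
Next multiple of 6 → 42.
2 inches = 5.08 cm; × 2.533 = 12.87 → 13 rows.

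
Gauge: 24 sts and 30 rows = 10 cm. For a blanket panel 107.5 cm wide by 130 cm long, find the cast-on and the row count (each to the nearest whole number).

Cast on 258 stitches and work 390 rows.

Stitch gauge = 24/10 = 2.4 sts/cm; 107.5 × 2.4 = 258.00 → 258 sts.
Row gauge = 30/10 = 3 rows/cm; 130 × 3 = 390.00 → 390 rows.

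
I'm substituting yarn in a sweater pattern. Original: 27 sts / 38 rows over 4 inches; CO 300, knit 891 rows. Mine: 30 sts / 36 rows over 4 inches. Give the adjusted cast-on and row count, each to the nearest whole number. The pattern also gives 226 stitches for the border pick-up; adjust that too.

Stitches: 300 × 30/27 = 333.33 → 333.
Rows: 891 × 36/38 = 844.11 → 844.
border pick-up: 226 × 30/27 = 251.11 → 251.

Cast on 333 stitches; work 844 rows; border pick-up 251 stitches.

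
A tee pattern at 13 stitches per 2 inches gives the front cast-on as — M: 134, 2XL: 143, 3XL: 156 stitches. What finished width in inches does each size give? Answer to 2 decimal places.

13/2 = 6.5 sts per in.
M: 134 / 6.5 = 20.615 → 20.62 in.
2XL: 143 / 6.5 = 22.000 → 22.00 in.
3XL: 156 / 6.5 = 24.000 → 24.00 in.

M 20.62 inches; 2XL 22.00 inches; 3XL 24.00 inches.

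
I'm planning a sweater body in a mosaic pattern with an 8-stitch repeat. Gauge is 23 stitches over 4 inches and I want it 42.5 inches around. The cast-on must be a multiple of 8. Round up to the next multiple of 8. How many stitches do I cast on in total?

CO 248 sts.

23 / 4 = 5.75 sts per inch.
42.5 × 5.75 = 244.38 sts.
Next multiple of 8: 248.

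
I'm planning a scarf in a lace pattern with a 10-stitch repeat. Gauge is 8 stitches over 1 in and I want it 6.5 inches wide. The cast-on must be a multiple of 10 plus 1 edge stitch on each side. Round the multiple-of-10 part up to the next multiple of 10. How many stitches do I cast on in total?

CO 52 sts.

8 / 1 = 8 sts per inch.
6.5 × 8 = 52.00 sts.
Less 2 edge sts → 50.00 for the repeat.
Next multiple of 10: 50.
Add back 2 edge sts → 52.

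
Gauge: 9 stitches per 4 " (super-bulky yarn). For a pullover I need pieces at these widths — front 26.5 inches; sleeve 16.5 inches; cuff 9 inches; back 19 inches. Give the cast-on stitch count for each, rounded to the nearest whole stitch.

front 60; sleeve 37; cuff 20; back 43.

Rate = 9/4 = 2.25 sts per in.
front: 26.5 × 2.25 = 59.62 → 60.
sleeve: 16.5 × 2.25 = 37.12 → 37.
cuff: 9 × 2.25 = 20.25 → 20.
back: 19 × 2.25 = 42.75 → 43.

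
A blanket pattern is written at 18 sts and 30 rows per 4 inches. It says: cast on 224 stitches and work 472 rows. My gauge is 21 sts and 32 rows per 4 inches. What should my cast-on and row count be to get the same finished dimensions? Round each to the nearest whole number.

Stitches: 224 × 21/18 = 261.33 → 261.
Rows: 472 × 32/30 = 503.47 → 503.

Cast on 261 stitches; work 503 rows.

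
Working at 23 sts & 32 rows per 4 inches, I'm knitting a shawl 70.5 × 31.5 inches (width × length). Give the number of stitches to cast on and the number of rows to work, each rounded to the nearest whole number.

Stitch gauge = 23/4 = 5.75 sts/in; 70.5 × 5.75 = 405.38 → 405 sts.
Row gauge = 32/4 = 8 rows/in; 31.5 × 8 = 252.00 → 252 rows.

Cast on 405 stitches and work 252 rows.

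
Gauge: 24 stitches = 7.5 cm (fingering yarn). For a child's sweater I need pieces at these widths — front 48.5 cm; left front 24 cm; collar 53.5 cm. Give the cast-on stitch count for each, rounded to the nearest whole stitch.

Rate = 24/7.5 = 3.2 sts per cm.
front: 48.5 × 3.2 = 155.20 → 155.
left front: 24 × 3.2 = 76.80 → 77.
collar: 53.5 × 3.2 = 171.20 → 171.

front 155; left front 77; collar 171.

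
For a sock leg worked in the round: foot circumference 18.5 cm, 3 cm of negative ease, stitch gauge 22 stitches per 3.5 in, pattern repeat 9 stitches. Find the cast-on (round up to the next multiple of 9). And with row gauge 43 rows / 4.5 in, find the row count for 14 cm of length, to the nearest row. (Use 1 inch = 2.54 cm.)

Cast on 45 stitches; work 53 rows.

Finished = 18.5 − 3 = 15.5 cm.
15.5 cm × 1/2.54 = 6.10 inches.
22/3.5 = 6.286 sts per in; 6.10 × 6.286 = 38.36 sts.
Next multiple of 9 → 45.
14 cm = 5.51 inches; × 9.556 = 52.67 → 53 rows.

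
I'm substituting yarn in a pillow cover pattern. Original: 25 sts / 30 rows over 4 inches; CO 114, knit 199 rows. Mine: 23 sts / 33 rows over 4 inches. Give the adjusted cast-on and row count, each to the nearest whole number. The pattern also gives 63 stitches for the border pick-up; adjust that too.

Stitches: 114 × 23/25 = 104.88 → 105.
Rows: 199 × 33/30 = 218.90 → 219.
border pick-up: 63 × 23/25 = 57.96 → 58.

Cast on 105 stitches; work 219 rows; border pick-up 58 stitches.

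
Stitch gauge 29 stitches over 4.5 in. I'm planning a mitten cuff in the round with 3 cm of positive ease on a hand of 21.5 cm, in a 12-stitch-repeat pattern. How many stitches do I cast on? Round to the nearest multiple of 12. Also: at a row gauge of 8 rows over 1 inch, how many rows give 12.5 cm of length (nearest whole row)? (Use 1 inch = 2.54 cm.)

Cast on 60 stitches; work 39 rows.

Finished = 21.5 + 3 = 24.5 cm.
24.5 cm × 1/2.54 = 9.65 inches.
29/4.5 = 6.444 sts per in; 9.65 × 6.444 = 62.16 sts.
Nearest multiple of 12 → 60.
12.5 cm = 4.92 inches; × 8 = 39.37 → 39 rows.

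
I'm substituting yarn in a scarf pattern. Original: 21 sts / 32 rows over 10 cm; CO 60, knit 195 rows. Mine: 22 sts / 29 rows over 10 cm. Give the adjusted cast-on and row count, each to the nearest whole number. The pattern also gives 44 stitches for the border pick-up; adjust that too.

Cast on 63 stitches; work 177 rows; border pick-up 46 stitches.

Stitches: 60 × 22/21 = 62.86 → 63.
Rows: 195 × 29/32 = 176.72 → 177.
border pick-up: 44 × 22/21 = 46.10 → 46.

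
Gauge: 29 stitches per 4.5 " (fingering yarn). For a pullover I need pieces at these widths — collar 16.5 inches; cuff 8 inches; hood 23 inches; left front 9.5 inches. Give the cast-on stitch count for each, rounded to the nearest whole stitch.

Rate = 29/4.5 = 6.444 sts per in.
collar: 16.5 × 6.444 = 106.33 → 106.
cuff: 8 × 6.444 = 51.56 → 52.
hood: 23 × 6.444 = 148.22 → 148.
left front: 9.5 × 6.444 = 61.22 → 61.

collar 106; cuff 52; hood 148; left front 61.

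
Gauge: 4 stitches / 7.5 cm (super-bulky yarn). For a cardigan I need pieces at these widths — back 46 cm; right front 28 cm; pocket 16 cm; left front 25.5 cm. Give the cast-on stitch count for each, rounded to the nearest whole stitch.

back 25; right front 15; pocket 9; left front 14.

Rate = 4/7.5 = 0.533 sts per cm.
back: 46 × 0.533 = 24.53 → 25.
right front: 28 × 0.533 = 14.93 → 15.
pocket: 16 × 0.533 = 8.53 → 9.
left front: 25.5 × 0.533 = 13.60 → 14.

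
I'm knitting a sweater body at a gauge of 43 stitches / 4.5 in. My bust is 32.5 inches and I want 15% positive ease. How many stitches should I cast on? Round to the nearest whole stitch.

Finished = 32.5 × 1.15 = 37.38 in.
43 / 4.5 = 9.556 sts per inch.
37.38 × 9.556 = 357.14 sts.
→ 357 sts.

Cast on 357 stitches.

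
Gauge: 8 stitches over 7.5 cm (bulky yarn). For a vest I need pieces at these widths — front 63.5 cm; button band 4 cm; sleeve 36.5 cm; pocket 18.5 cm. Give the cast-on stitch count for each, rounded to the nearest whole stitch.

front 68; button band 4; sleeve 39; pocket 20.

Rate = 8/7.5 = 1.067 sts per cm.
front: 63.5 × 1.067 = 67.73 → 68.
button band: 4 × 1.067 = 4.27 → 4.
sleeve: 36.5 × 1.067 = 38.93 → 39.
pocket: 18.5 × 1.067 = 19.73 → 20.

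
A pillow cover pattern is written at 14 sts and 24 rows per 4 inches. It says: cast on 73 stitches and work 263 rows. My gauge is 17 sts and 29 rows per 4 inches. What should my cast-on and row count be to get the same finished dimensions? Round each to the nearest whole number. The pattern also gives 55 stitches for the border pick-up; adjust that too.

Stitches: 73 × 17/14 = 88.64 → 89.
Rows: 263 × 29/24 = 317.79 → 318.
border pick-up: 55 × 17/14 = 66.79 → 67.

Cast on 89 stitches; work 318 rows; border pick-up 67 stitches.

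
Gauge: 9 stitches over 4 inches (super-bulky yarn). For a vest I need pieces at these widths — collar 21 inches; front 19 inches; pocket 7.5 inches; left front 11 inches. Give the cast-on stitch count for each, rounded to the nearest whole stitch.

collar 47; front 43; pocket 17; left front 25.

Rate = 9/4 = 2.25 sts per in.
collar: 21 × 2.25 = 47.25 → 47.
front: 19 × 2.25 = 42.75 → 43.
pocket: 7.5 × 2.25 = 16.88 → 17.
left front: 11 × 2.25 = 24.75 → 25.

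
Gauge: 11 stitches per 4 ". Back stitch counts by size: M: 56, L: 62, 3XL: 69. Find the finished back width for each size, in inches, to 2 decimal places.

M 20.36 inches; L 22.55 inches; 3XL 25.09 inches.

11/4 = 2.75 sts per in.
M: 56 / 2.75 = 20.364 → 20.36 in.
L: 62 / 2.75 = 22.545 → 22.55 in.
3XL: 69 / 2.75 = 25.091 → 25.09 in.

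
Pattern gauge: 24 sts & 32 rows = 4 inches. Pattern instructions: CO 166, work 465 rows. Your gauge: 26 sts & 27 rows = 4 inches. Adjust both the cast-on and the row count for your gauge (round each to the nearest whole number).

Cast on 180 stitches; work 392 rows.

Stitches: 166 × 26/24 = 179.83 → 180.
Rows: 465 × 27/32 = 392.34 → 392.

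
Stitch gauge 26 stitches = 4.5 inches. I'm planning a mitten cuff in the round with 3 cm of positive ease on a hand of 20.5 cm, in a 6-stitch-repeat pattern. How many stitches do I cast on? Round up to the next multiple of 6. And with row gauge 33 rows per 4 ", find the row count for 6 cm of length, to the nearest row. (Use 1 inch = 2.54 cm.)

Finished = 20.5 + 3 = 23.5 cm.
23.5 cm × 1/2.54 = 9.25 inches.
26/4.5 = 5.778 sts per in; 9.25 × 5.778 = 53.46 sts.
Next multiple of 6 → 54.
6 cm = 2.36 inches; × 8.25 = 19.49 → 19 rows.

Cast on 54 stitches; work 19 rows.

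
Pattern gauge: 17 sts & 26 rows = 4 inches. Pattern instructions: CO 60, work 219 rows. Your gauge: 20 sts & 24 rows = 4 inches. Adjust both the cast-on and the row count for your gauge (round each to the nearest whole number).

Cast on 71 stitches; work 202 rows.

Stitches: 60 × 20/17 = 70.59 → 71.
Rows: 219 × 24/26 = 202.15 → 202.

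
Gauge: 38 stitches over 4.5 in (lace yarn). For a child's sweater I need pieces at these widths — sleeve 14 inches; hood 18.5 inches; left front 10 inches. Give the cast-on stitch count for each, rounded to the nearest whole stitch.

sleeve 118; hood 156; left front 84.

Rate = 38/4.5 = 8.444 sts per in.
sleeve: 14 × 8.444 = 118.22 → 118.
hood: 18.5 × 8.444 = 156.22 → 156.
left front: 10 × 8.444 = 84.44 → 84.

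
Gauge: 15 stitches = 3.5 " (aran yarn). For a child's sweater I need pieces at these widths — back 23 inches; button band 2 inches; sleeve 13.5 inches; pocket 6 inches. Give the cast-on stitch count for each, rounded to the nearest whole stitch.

back 99; button band 9; sleeve 58; pocket 26.

Rate = 15/3.5 = 4.286 sts per in.
back: 23 × 4.286 = 98.57 → 99.
button band: 2 × 4.286 = 8.57 → 9.
sleeve: 13.5 × 4.286 = 57.86 → 58.
pocket: 6 × 4.286 = 25.71 → 26.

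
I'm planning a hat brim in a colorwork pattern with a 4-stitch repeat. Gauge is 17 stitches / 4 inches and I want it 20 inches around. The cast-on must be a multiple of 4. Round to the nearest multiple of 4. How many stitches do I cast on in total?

17 / 4 = 4.25 sts per inch.
20 × 4.25 = 85.00 sts.
Nearest multiple of 4: 84.

Cast on 84 stitches.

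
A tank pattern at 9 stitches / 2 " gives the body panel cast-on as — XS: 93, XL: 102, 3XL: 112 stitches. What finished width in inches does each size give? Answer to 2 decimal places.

XS 20.67 inches; XL 22.67 inches; 3XL 24.89 inches.

9/2 = 4.5 sts per in.
XS: 93 / 4.5 = 20.667 → 20.67 in.
XL: 102 / 4.5 = 22.667 → 22.67 in.
3XL: 112 / 4.5 = 24.889 → 24.89 in.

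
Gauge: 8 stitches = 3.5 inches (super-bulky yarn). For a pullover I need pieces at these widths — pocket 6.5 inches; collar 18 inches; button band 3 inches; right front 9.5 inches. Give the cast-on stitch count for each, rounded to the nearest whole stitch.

Rate = 8/3.5 = 2.286 sts per in.
pocket: 6.5 × 2.286 = 14.86 → 15.
collar: 18 × 2.286 = 41.14 → 41.
button band: 3 × 2.286 = 6.86 → 7.
right front: 9.5 × 2.286 = 21.71 → 22.

pocket 15; collar 41; button band 7; right front 22.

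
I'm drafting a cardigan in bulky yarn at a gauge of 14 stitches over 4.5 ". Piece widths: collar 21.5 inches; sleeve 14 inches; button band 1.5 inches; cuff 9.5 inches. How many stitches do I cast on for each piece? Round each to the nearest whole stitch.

collar 67; sleeve 44; button band 5; cuff 30.

Rate = 14/4.5 = 3.111 sts per in.
collar: 21.5 × 3.111 = 66.89 → 67.
sleeve: 14 × 3.111 = 43.56 → 44.
button band: 1.5 × 3.111 = 4.67 → 5.
cuff: 9.5 × 3.111 = 29.56 → 30.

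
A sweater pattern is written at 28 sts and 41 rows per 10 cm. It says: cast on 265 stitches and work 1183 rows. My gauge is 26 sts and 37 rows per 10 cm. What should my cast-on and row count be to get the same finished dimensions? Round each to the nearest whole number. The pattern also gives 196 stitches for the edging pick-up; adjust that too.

Stitches: 265 × 26/28 = 246.07 → 246.
Rows: 1183 × 37/41 = 1067.59 → 1068.
edging pick-up: 196 × 26/28 = 182.00 → 182.

Cast on 246 stitches; work 1068 rows; edging pick-up 182 stitches.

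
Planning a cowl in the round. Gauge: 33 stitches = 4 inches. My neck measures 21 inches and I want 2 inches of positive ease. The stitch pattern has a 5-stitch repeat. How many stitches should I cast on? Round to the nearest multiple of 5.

Cast on 190 stitches.

Finished = 21 + 2 = 23 inches.
33 / 4 = 8.25 sts/in.
23 × 8.25 = 189.75 sts.
Nearest multiple of 5: 190.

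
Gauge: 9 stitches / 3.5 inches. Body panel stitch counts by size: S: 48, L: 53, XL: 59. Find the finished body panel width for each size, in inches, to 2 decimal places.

9/3.5 = 2.571 sts per in.
S: 48 / 2.571 = 18.667 → 18.67 in.
L: 53 / 2.571 = 20.611 → 20.61 in.
XL: 59 / 2.571 = 22.944 → 22.94 in.

S 18.67 inches; L 20.61 inches; XL 22.94 inches.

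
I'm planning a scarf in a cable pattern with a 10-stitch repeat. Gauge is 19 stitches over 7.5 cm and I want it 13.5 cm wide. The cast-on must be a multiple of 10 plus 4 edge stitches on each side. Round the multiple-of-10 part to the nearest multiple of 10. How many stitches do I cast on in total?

CO 38 sts.

19 / 7.5 = 2.533 sts per cm.
13.5 × 2.533 = 34.20 sts.
Less 8 edge sts → 26.20 for the repeat.
Nearest multiple of 10: 30.
Add back 8 edge sts → 38.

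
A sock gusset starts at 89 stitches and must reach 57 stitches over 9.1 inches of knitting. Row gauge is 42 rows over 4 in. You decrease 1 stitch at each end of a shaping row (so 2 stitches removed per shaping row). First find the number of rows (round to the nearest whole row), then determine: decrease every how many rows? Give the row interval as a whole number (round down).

Rows = 9.1 × 10.5 = 95.5 → 96 rows.
Stitches to remove: 32 → 16 shaping rows (at 2 st each).
96 / 16 = 6.00 → every 6 rows.

Decrease every 6th row.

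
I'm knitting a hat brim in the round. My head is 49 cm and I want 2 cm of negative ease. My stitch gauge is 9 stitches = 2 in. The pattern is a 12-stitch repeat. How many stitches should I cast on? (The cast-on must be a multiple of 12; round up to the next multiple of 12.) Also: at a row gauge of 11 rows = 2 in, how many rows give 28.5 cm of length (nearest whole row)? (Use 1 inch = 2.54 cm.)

Cast on 84 stitches; work 62 rows.

Finished = 49 − 2 = 47 cm.
47 cm × 1/2.54 = 18.50 inches.
9/2 = 4.5 sts per in; 18.50 × 4.5 = 83.27 sts.
Next multiple of 12 → 84.
28.5 cm = 11.22 inches; × 5.5 = 61.71 → 62 rows.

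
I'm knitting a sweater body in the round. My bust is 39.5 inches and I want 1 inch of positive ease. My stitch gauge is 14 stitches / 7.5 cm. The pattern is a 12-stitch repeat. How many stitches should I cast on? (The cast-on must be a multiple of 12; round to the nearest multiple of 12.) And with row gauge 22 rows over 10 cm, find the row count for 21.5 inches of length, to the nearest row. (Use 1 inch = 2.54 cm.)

Finished = 39.5 + 1 = 40.5 inches.
40.5 inches × 2.54 = 102.87 cm.
14/7.5 = 1.867 sts per cm; 102.87 × 1.867 = 192.02 sts.
Nearest multiple of 12 → 192.
21.5 inches = 54.61 cm; × 2.2 = 120.14 → 120 rows.

Cast on 192 stitches; work 120 rows.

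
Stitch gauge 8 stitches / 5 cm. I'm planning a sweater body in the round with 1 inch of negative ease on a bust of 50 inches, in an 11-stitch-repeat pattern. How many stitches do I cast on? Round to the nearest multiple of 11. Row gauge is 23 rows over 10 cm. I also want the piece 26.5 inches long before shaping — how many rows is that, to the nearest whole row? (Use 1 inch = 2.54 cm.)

Cast on 198 stitches; work 155 rows.

Finished = 50 − 1 = 49 inches.
49 inches × 2.54 = 124.46 cm.
8/5 = 1.6 sts per cm; 124.46 × 1.6 = 199.14 sts.
Nearest multiple of 11 → 198.
26.5 inches = 67.31 cm; × 2.3 = 154.81 → 155 rows.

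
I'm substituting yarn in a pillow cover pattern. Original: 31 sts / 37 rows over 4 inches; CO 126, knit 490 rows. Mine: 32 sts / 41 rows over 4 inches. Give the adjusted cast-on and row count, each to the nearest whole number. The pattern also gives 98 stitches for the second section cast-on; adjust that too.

Stitches: 126 × 32/31 = 130.06 → 130.
Rows: 490 × 41/37 = 542.97 → 543.
second section cast-on: 98 × 32/31 = 101.16 → 101.

Cast on 130 stitches; work 543 rows; second section cast-on 101 stitches.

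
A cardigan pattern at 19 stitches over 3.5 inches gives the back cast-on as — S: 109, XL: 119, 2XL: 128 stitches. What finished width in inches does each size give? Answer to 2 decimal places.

19/3.5 = 5.429 sts per in.
S: 109 / 5.429 = 20.079 → 20.08 in.
XL: 119 / 5.429 = 21.921 → 21.92 in.
2XL: 128 / 5.429 = 23.579 → 23.58 in.

S 20.08 inches; XL 21.92 inches; 2XL 23.58 inches.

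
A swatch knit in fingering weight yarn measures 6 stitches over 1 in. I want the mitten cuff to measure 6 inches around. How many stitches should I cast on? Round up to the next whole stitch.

6 stitches / 1 in = 6 stitches per inch.
6 × 6 = 36.00 stitches.

CO 36 sts.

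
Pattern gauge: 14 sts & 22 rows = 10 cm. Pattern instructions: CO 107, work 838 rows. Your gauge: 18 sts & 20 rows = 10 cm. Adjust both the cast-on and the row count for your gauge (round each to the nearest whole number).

Stitches: 107 × 18/14 = 137.57 → 138.
Rows: 838 × 20/22 = 761.82 → 762.

Cast on 138 stitches; work 762 rows.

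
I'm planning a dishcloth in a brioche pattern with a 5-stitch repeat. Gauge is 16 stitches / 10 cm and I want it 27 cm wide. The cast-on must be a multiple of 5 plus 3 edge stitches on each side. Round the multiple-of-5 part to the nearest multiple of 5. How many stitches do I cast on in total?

16 / 10 = 1.6 sts per cm.
27 × 1.6 = 43.20 sts.
Less 6 edge sts → 37.20 for the repeat.
Nearest multiple of 5: 35.
Add back 6 edge sts → 41.

41 stitches.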